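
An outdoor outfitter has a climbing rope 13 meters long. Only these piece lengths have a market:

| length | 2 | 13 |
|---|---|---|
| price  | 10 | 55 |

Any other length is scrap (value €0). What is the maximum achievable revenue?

60

Build r[k] bottom-up: r[k] = max over allowed piece i of (p[i] + r[k−i]).
r[1] = 0
r[2] = 10
r[3] = 10
r[4] = 20  (first piece 2, then r[2]=10)
r[5] = 20
r[6] = 30  (first piece 2, then r[4]=20)
r[7] = 30
r[8] = 40  (first piece 2, then r[6]=30)
r[9] = 40
r[10] = 50  (first piece 2, then r[8]=40)
r[11] = 50
r[12] = 60  (first piece 2, then r[10]=50)
r[13] = 60
One optimal cutting: pieces 2 + 2 + 2 + 2 + 2 + 2 with 1 meter of scrap → €60.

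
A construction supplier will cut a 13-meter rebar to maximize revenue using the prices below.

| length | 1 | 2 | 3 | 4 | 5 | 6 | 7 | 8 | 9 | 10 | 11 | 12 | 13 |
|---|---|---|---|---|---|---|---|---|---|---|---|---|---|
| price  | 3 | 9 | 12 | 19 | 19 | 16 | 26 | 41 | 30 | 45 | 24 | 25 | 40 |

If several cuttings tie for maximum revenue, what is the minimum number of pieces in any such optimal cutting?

Consider every possible first cut. r[k] is the best of p[i]+r[k−i] over all sellable i≤k.
r[1] = 3
r[2] = 9
r[3] = 12  (first piece 1, then r[2]=9)
r[4] = 19
r[5] = 22  (first piece 1, then r[4]=19)
r[6] = 28  (first piece 2, then r[4]=19)
r[7] = 31  (first piece 1, then r[6]=28)
r[8] = 41
r[9] = 44  (first piece 1, then r[8]=41)
r[10] = 50  (first piece 2, then r[8]=41)
r[11] = 53  (first piece 1, then r[10]=50)
r[12] = 60  (first piece 4, then r[8]=41)
r[13] = 63  (first piece 1, then r[12]=60)
Maximum revenue is ₹63.
Now minimize piece count subject to staying optimal: for each k, pieces[k] = 1 + min over i with p[i]+r[k−i]=r[k] of pieces[k−i].
pieces[10] = 2
pieces[11] = 2
pieces[12] = 2
pieces[13] = 3

3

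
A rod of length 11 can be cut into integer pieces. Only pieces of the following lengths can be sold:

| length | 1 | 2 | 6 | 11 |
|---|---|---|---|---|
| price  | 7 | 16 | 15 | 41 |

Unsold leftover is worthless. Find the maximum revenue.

87

Consider every possible first cut. f[k] is the best of p[i]+f[k−i] over all sellable i≤k.
f[1] = 7
f[2] = max(7+7, 16+0) = 16
f[3] = max(7+16, 16+7) = 23
f[4] = max(7+23, 16+16) = 32
f[5] = max(7+32, 16+23) = 39
f[6] = max(7+39, 16+32, 15+0) = 48
f[7] = max(7+48, 16+39, 15+7) = 55
f[8] = max(7+55, 16+48, 15+16) = 64
f[9] = max(7+64, 16+55, 15+23) = 71
f[10] = max(7+71, 16+64, 15+32) = 80
f[11] = max(7+80, 16+71, 15+39, 41+0) = 87
One optimal cutting: 2 + 2 + 2 + 2 + 2 + 1 → 87.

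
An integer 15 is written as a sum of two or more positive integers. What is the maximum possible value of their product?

243

Fill P[k] for k=2..15: at each k try every first piece i and multiply by the better of (k−i) uncut or P[k−i].
P[2] = 1·max(1,0) = 1·1 = 1
P[3] = 1·max(2,1) = 1·2 = 2
P[4] = 2·max(2,1) = 2·2 = 4
P[5] = 2·max(3,2) = 2·3 = 6
P[6] = 3·max(3,2) = 3·3 = 9
P[7] = 2·max(5,6) = 2·6 = 12
P[8] = 2·max(6,9) = 2·9 = 18
P[9] = 3·max(6,9) = 3·9 = 27
P[10] = 2·max(8,18) = 2·18 = 36
P[11] = 2·max(9,27) = 2·27 = 54
P[12] = 3·max(9,27) = 3·27 = 81
P[13] = 2·max(11,54) = 2·54 = 108
P[14] = 2·max(12,81) = 2·81 = 162
P[15] = 3·max(12,81) = 3·81 = 243
One optimal split: 3 + 3 + 3 + 3 + 3; product 3·3·3·3·3 = 243.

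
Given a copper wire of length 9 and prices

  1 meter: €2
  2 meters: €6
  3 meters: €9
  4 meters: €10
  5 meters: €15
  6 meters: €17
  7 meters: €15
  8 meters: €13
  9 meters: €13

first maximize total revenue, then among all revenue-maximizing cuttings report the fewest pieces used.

Let r[k] be the best obtainable value from length k. For each k, try every first piece i and keep the best of price[i] + r[k−i].
r[1] = 2
r[2] = 6
r[3] = 9
r[4] = 12  (first piece 2, then r[2]=6)
r[5] = 15  (first piece 2, then r[3]=9)
r[6] = 18  (first piece 2, then r[4]=12)
r[7] = 21  (first piece 2, then r[5]=15)
r[8] = 24  (first piece 2, then r[6]=18)
r[9] = 27  (first piece 2, then r[7]=21)
Maximum revenue is €27.
Now minimize piece count subject to staying optimal: for each k, pieces[k] = 1 + min over i with p[i]+r[k−i]=r[k] of pieces[k−i].
pieces[6] = 2
pieces[7] = 2
pieces[8] = 2
pieces[9] = 3

3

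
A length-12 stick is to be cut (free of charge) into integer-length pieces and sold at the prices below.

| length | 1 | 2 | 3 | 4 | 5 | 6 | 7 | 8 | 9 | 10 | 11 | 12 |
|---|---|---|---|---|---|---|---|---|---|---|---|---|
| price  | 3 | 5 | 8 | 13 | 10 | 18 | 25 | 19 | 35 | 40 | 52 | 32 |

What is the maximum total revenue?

55

Build best[k] bottom-up: best[k] = max over allowed piece i of (p[i] + best[k−i]).
best[1] = 3
best[2] = 6  (first piece 1, then best[1]=3)
best[3] = 9  (first piece 1, then best[2]=6)
best[4] = 13
best[5] = 16  (first piece 1, then best[4]=13)
best[6] = 19  (first piece 1, then best[5]=16)
best[7] = 25
best[8] = 28  (first piece 1, then best[7]=25)
best[9] = 35
best[10] = 40
best[11] = 52
best[12] = 55  (first piece 1, then best[11]=52)
One optimal cutting: 11 + 1 → €52 + €3 = €55.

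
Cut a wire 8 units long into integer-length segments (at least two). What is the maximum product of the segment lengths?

Fill m[k] for k=2..8: at each k try every first piece i and multiply by the better of (k−i) uncut or m[k−i].
m[2] = 1*max(1,0) = 1*1 = 1
m[3] = 1*max(2,1) = 1*2 = 2
m[4] = 2*max(2,1) = 2*2 = 4
m[5] = 2*max(3,2) = 2*3 = 6
m[6] = 3*max(3,2) = 3*3 = 9
m[7] = 2*max(5,6) = 2*6 = 12
m[8] = 2*max(6,9) = 2*9 = 18
One optimal split: 3 + 3 + 2; product 3*3*2 = 18.

18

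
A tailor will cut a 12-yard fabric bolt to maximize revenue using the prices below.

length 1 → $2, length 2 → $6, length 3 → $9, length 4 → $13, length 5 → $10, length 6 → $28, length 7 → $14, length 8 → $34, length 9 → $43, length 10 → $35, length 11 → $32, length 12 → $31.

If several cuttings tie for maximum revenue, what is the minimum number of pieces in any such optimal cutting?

2

Consider every possible first cut. r[k] is the best of p[i]+r[k−i] over all sellable i≤k.
r[1] = 2
r[2] = 6
r[3] = 9
r[4] = 13
r[5] = 15  (first piece 1, then r[4]=13)
r[6] = 28
r[7] = 30  (first piece 1, then r[6]=28)
r[8] = 34  (first piece 2, then r[6]=28)
r[9] = 43
r[10] = 45  (first piece 1, then r[9]=43)
r[11] = 49  (first piece 2, then r[9]=43)
r[12] = 56  (first piece 6, then r[6]=28)
Maximum revenue is $56.
Now minimize piece count subject to staying optimal: for each k, pieces[k] = 1 + min over i with p[i]+r[k−i]=r[k] of pieces[k−i].
pieces[9] = 1
pieces[10] = 2
pieces[11] = 2
pieces[12] = 2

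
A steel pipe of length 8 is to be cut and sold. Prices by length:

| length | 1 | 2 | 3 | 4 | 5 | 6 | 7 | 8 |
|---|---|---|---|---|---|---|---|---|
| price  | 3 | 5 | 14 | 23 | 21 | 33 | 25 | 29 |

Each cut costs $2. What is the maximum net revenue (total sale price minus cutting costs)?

Build r[k] bottom-up: r[k] = max over allowed piece i of (p[i] + r[k−i]) − 2 per cut.
r[1] = 3
r[2] = max(3+3-2, 5+0) = 5
r[3] = max(3+5-2, 5+3-2, 14+0) = 14
r[4] = max(3+14-2, 5+5-2, 14+3-2, 23+0) = 23
r[5] = max(3+23-2, 5+14-2, 14+5-2, 23+3-2, 21+0) = 24
r[6] = max(3+24-2, 5+23-2, 14+14-2, 23+5-2, 21+3-2, 33+0) = 33
r[7] = max(3+33-2, 5+24-2, 14+23-2, …, 33+3-2, 25+0) = 35
r[8] = max(3+35-2, 5+33-2, 14+24-2, …, 25+3-2, 29+0) = 44
One optimal plan: pieces 4 + 4 (1 cut) → $46 − $2 = $44.

44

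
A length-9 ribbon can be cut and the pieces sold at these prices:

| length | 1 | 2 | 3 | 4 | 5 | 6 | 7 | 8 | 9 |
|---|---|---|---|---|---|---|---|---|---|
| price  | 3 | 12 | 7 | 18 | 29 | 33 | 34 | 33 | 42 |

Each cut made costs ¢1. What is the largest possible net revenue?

51

Let net[k] be the best obtainable value from length k. For each k, try every first piece i and keep the best of price[i] + net[k−i] minus the 1 cut fee when i<k.
net[1] = 3
net[2] = 12
net[3] = 14  (first piece 1, then net[2]=12)
net[4] = 23  (first piece 2, then net[2]=12)
net[5] = 29
net[6] = 34  (first piece 2, then net[4]=23)
net[7] = 40  (first piece 2, then net[5]=29)
net[8] = 45  (first piece 2, then net[6]=34)
net[9] = 51  (first piece 2, then net[7]=40)
One optimal plan: pieces 5 + 2 + 2 (2 cuts) → ¢53 − ¢2 = ¢51.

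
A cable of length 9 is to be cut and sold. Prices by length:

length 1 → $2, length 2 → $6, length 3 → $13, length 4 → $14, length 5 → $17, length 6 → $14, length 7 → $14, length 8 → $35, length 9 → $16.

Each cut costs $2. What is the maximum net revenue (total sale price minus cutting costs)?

Build r[k] bottom-up: r[k] = max over allowed piece i of (p[i] + r[k−i]) − 2 per cut.
r[1] = 2
r[2] = max(2+2-2, 6+0) = 6
r[3] = max(2+6-2, 6+2-2, 13+0) = 13
r[4] = max(2+13-2, 6+6-2, 13+2-2, 14+0) = 14
r[5] = max(2+14-2, 6+13-2, 13+6-2, 14+2-2, 17+0) = 17
r[6] = max(2+17-2, 6+14-2, 13+13-2, 14+6-2, 17+2-2, 14+0) = 24
r[7] = max(2+24-2, 6+17-2, 13+14-2, …, 14+2-2, 14+0) = 25
r[8] = max(2+25-2, 6+24-2, 13+17-2, …, 14+2-2, 35+0) = 35
r[9] = max(2+35-2, 6+25-2, 13+24-2, …, 35+2-2, 16+0) = 35
One optimal plan: pieces 8 + 1 (1 cut) → $37 − $2 = $35.

35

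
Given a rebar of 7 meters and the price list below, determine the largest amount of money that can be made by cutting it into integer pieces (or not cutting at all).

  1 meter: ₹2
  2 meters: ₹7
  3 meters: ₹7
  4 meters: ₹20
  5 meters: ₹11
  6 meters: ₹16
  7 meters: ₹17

Build R[k] bottom-up: R[k] = max over allowed piece i of (p[i] + R[k−i]).
R[1] = 2
R[2] = max(2+2, 7+0) = 7
R[3] = max(2+7, 7+2, 7+0) = 9
R[4] = max(2+9, 7+7, 7+2, 20+0) = 20
R[5] = max(2+20, 7+9, 7+7, 20+2, 11+0) = 22
R[6] = max(2+22, 7+20, 7+9, 20+7, 11+2, 16+0) = 27
R[7] = max(2+27, 7+22, 7+20, …, 16+2, 17+0) = 29
One optimal cutting: 4 + 2 + 1 → ₹20 + ₹7 + ₹2 = ₹29.

29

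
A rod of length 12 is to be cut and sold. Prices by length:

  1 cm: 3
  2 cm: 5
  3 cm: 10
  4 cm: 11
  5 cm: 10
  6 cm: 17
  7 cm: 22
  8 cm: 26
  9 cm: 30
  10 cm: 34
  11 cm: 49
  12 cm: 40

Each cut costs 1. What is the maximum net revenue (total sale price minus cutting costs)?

51

Let v[k] be the best obtainable value from length k. For each k, try every first piece i and keep the best of price[i] + v[k−i] minus the 1 cut fee when i<k.
v[1] = 3
v[2] = max(3+3-1, 5+0) = 5
v[3] = max(3+5-1, 5+3-1, 10+0) = 10
v[4] = max(3+10-1, 5+5-1, 10+3-1, 11+0) = 12
v[5] = max(3+12-1, 5+10-1, 10+5-1, 11+3-1, 10+0) = 14
v[6] = max(3+14-1, 5+12-1, 10+10-1, 11+5-1, 10+3-1, 17+0) = 19
v[7] = max(3+19-1, 5+14-1, 10+12-1, …, 17+3-1, 22+0) = 22
v[8] = max(3+22-1, 5+19-1, 10+14-1, …, 22+3-1, 26+0) = 26
v[9] = max(3+26-1, 5+22-1, 10+19-1, …, 26+3-1, 30+0) = 30
v[10] = max(3+30-1, 5+26-1, 10+22-1, …, 30+3-1, 34+0) = 34
v[11] = max(3+34-1, 5+30-1, 10+26-1, …, 34+3-1, 49+0) = 49
v[12] = max(3+49-1, 5+34-1, 10+30-1, …, 49+3-1, 40+0) = 51
One optimal plan: pieces 11 + 1 (1 cut) → 52 − 1 = 51.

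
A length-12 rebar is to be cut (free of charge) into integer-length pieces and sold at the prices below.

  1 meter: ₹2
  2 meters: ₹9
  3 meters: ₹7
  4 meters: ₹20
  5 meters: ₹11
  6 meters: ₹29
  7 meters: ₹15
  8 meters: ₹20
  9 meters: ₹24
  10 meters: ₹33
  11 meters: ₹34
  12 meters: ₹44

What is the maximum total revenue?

60

Let best[k] be the best obtainable value from length k. For each k, try every first piece i and keep the best of price[i] + best[k−i].
best[1] = 2
best[2] = max(2+2, 9+0) = 9
best[3] = max(2+9, 9+2, 7+0) = 11
best[4] = max(2+11, 9+9, 7+2, 20+0) = 20
best[5] = max(2+20, 9+11, 7+9, 20+2, 11+0) = 22
best[6] = max(2+22, 9+20, 7+11, 20+9, 11+2, 29+0) = 29
best[7] = max(2+29, 9+22, 7+20, …, 29+2, 15+0) = 31
best[8] = max(2+31, 9+29, 7+22, …, 15+2, 20+0) = 40
best[9] = max(2+40, 9+31, 7+29, …, 20+2, 24+0) = 42
best[10] = max(2+42, 9+40, 7+31, …, 24+2, 33+0) = 49
best[11] = max(2+49, 9+42, 7+40, …, 33+2, 34+0) = 51
best[12] = max(2+51, 9+49, 7+42, …, 34+2, 44+0) = 60
One optimal cutting: 4 + 4 + 4 → ₹20 + ₹20 + ₹20 = ₹60.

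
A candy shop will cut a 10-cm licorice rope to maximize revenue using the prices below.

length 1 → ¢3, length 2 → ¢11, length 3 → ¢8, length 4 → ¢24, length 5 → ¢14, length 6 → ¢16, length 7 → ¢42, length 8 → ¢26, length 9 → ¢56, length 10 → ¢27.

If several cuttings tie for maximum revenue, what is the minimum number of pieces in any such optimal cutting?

Build r[k] bottom-up: r[k] = max over allowed piece i of (p[i] + r[k−i]).
r[1] = 3
r[2] = max(3+3, 11+0) = 11
r[3] = max(3+11, 11+3, 8+0) = 14
r[4] = max(3+14, 11+11, 8+3, 24+0) = 24
r[5] = max(3+24, 11+14, 8+11, 24+3, 14+0) = 27
r[6] = max(3+27, 11+24, 8+14, 24+11, 14+3, 16+0) = 35
r[7] = max(3+35, 11+27, 8+24, …, 16+3, 42+0) = 42
r[8] = max(3+42, 11+35, 8+27, …, 42+3, 26+0) = 48
r[9] = max(3+48, 11+42, 8+35, …, 26+3, 56+0) = 56
r[10] = max(3+56, 11+48, 8+42, …, 56+3, 27+0) = 59
Maximum revenue is ¢59.
Now minimize piece count subject to staying optimal: for each k, pieces[k] = 1 + min over i with p[i]+r[k−i]=r[k] of pieces[k−i].
pieces[7] = 1
pieces[8] = 2
pieces[9] = 1
pieces[10] = 2

2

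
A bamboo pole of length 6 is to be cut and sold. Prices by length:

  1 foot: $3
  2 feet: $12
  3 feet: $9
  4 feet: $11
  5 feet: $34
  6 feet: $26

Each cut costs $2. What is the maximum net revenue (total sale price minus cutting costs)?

35

Consider every possible first cut. v[k] is the best of p[i]+v[k−i] over all sellable i≤k, charging 2 whenever i<k.
v[1] = 3
v[2] = max(3+3-2, 12+0) = 12
v[3] = max(3+12-2, 12+3-2, 9+0) = 13
v[4] = max(3+13-2, 12+12-2, 9+3-2, 11+0) = 22
v[5] = max(3+22-2, 12+13-2, 9+12-2, 11+3-2, 34+0) = 34
v[6] = max(3+34-2, 12+22-2, 9+13-2, 11+12-2, 34+3-2, 26+0) = 35
One optimal plan: pieces 5 + 1 (1 cut) → $37 − $2 = $35.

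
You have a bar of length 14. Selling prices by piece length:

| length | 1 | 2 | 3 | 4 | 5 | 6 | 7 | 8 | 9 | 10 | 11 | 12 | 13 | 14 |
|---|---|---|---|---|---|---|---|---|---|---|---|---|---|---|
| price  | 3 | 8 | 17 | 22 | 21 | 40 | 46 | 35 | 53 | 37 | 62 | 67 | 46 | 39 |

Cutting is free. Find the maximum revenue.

Let best[k] be the best obtainable value from length k. For each k, try every first piece i and keep the best of price[i] + best[k−i].
best[1] = 3
best[2] = 8
best[3] = 17
best[4] = 22
best[5] = 25  (first piece 1, then best[4]=22)
best[6] = 40
best[7] = 46
best[8] = 49  (first piece 1, then best[7]=46)
best[9] = 57  (first piece 3, then best[6]=40)
best[10] = 63  (first piece 3, then best[7]=46)
best[11] = 68  (first piece 4, then best[7]=46)
best[12] = 80  (first piece 6, then best[6]=40)
best[13] = 86  (first piece 6, then best[7]=46)
best[14] = 92  (first piece 7, then best[7]=46)
One optimal cutting: 7 + 7 → 46 + 46 = 92.

92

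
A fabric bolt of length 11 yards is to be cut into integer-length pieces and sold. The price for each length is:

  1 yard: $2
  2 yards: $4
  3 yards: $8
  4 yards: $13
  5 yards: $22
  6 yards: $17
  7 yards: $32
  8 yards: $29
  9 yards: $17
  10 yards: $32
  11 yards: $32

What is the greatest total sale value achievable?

46

Let best[k] be the best obtainable value from length k. For each k, try every first piece i and keep the best of price[i] + best[k−i].
best[1] = 2
best[2] = max(2+2, 4+0) = 4
best[3] = max(2+4, 4+2, 8+0) = 8
best[4] = max(2+8, 4+4, 8+2, 13+0) = 13
best[5] = max(2+13, 4+8, 8+4, 13+2, 22+0) = 22
best[6] = max(2+22, 4+13, 8+8, 13+4, 22+2, 17+0) = 24
best[7] = max(2+24, 4+22, 8+13, …, 17+2, 32+0) = 32
best[8] = max(2+32, 4+24, 8+22, …, 32+2, 29+0) = 34
best[9] = max(2+34, 4+32, 8+24, …, 29+2, 17+0) = 36
best[10] = max(2+36, 4+34, 8+32, …, 17+2, 32+0) = 44
best[11] = max(2+44, 4+36, 8+34, …, 32+2, 32+0) = 46
One optimal cutting: 5 + 5 + 1 → $22 + $22 + $2 = $46.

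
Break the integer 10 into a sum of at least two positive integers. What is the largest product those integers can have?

Define P[k] = max over 1≤i<k of i · max(k−i, P[k−i]); the inner max lets the remainder stay uncut if that's better.
P[2] = 1·max(1,0) = 1·1 = 1
P[3] = max(1·2, 2·1) = 2
P[4] = max(1·3, 2·2, 3·1) = 4
P[5] = max(1·4, 2·3, 3·2, 4·1) = 6
P[6] = max(1·6, 2·4, 3·3, 4·2, 5·1) = 9
P[7] = max(1·9, 2·6, 3·4, 4·3, 5·2, 6·1) = 12
P[8] = max(1·12, 2·9, 3·6, …, 6·2, 7·1) = 18
P[9] = max(1·18, 2·12, 3·9, …, 7·2, 8·1) = 27
P[10] = max(1·27, 2·18, 3·12, …, 8·2, 9·1) = 36
One optimal split: 3 + 3 + 2 + 2; product 3·3·2·2 = 36.

36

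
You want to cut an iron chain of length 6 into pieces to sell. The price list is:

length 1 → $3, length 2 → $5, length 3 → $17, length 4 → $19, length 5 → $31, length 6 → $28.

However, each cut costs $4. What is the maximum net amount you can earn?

Consider every possible first cut. v[k] is the best of p[i]+v[k−i] over all sellable i≤k, charging 4 whenever i<k.
v[1] = 3
v[2] = max(3+3-4, 5+0) = 5
v[3] = max(3+5-4, 5+3-4, 17+0) = 17
v[4] = max(3+17-4, 5+5-4, 17+3-4, 19+0) = 19
v[5] = max(3+19-4, 5+17-4, 17+5-4, 19+3-4, 31+0) = 31
v[6] = max(3+31-4, 5+19-4, 17+17-4, 19+5-4, 31+3-4, 28+0) = 30
One optimal plan: pieces 5 + 1 (1 cut) → $34 − $4 = $30.

30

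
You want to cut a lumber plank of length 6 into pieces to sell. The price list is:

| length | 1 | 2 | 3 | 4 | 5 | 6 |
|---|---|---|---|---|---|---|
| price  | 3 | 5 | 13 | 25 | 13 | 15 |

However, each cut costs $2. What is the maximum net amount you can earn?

Consider every possible first cut. r[k] is the best of p[i]+r[k−i] over all sellable i≤k, charging 2 whenever i<k.
r[1] = 3
r[2] = max(3+3-2, 5+0) = 5
r[3] = max(3+5-2, 5+3-2, 13+0) = 13
r[4] = max(3+13-2, 5+5-2, 13+3-2, 25+0) = 25
r[5] = max(3+25-2, 5+13-2, 13+5-2, 25+3-2, 13+0) = 26
r[6] = max(3+26-2, 5+25-2, 13+13-2, 25+5-2, 13+3-2, 15+0) = 28
One optimal plan: pieces 4 + 2 (1 cut) → $30 − $2 = $28.

28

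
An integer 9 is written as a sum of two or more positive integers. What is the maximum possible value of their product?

27

Fill g[k] for k=2..9: at each k try every first piece i and multiply by the better of (k−i) uncut or g[k−i].
g[2] = 1·max(1,0) = 1·1 = 1
g[3] = max(1·2, 2·1) = 2
g[4] = max(1·3, 2·2, 3·1) = 4
g[5] = max(1·4, 2·3, 3·2, 4·1) = 6
g[6] = max(1·6, 2·4, 3·3, 4·2, 5·1) = 9
g[7] = max(1·9, 2·6, 3·4, 4·3, 5·2, 6·1) = 12
g[8] = max(1·12, 2·9, 3·6, …, 6·2, 7·1) = 18
g[9] = max(1·18, 2·12, 3·9, …, 7·2, 8·1) = 27
One optimal split: 3 + 3 + 3; product 3·3·3 = 27.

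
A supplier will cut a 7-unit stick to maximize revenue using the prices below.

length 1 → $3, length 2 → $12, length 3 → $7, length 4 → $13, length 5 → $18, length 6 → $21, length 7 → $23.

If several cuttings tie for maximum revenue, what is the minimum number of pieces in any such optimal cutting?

Build r[k] bottom-up: r[k] = max over allowed piece i of (p[i] + r[k−i]).
r[1] = 3
r[2] = 12
r[3] = 15  (first piece 1, then r[2]=12)
r[4] = 24  (first piece 2, then r[2]=12)
r[5] = 27  (first piece 1, then r[4]=24)
r[6] = 36  (first piece 2, then r[4]=24)
r[7] = 39  (first piece 1, then r[6]=36)
Maximum revenue is $39.
Now minimize piece count subject to staying optimal: for each k, pieces[k] = 1 + min over i with p[i]+r[k−i]=r[k] of pieces[k−i].
pieces[4] = 2
pieces[5] = 3
pieces[6] = 3
pieces[7] = 4

4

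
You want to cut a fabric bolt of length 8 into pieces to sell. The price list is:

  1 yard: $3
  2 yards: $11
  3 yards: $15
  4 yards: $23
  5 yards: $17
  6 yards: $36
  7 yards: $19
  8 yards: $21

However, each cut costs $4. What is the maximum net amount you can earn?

43

Build v[k] bottom-up: v[k] = max over allowed piece i of (p[i] + v[k−i]) − 4 per cut.
v[1] = 3
v[2] = 11
v[3] = 15
v[4] = 23
v[5] = 22  (first piece 1, then v[4]=23)
v[6] = 36
v[7] = 35  (first piece 1, then v[6]=36)
v[8] = 43  (first piece 2, then v[6]=36)
One optimal plan: pieces 6 + 2 (1 cut) → $47 − $4 = $43.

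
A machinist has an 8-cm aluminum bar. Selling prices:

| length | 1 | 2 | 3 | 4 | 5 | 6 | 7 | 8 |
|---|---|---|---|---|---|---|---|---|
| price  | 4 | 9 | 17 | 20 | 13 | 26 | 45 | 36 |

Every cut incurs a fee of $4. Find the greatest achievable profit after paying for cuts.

45

Let r[k] be the best obtainable value from length k. For each k, try every first piece i and keep the best of price[i] + r[k−i] minus the 4 cut fee when i<k.
r[1] = 4
r[2] = max(4+4-4, 9+0) = 9
r[3] = max(4+9-4, 9+4-4, 17+0) = 17
r[4] = max(4+17-4, 9+9-4, 17+4-4, 20+0) = 20
r[5] = max(4+20-4, 9+17-4, 17+9-4, 20+4-4, 13+0) = 22
r[6] = max(4+22-4, 9+20-4, 17+17-4, 20+9-4, 13+4-4, 26+0) = 30
r[7] = max(4+30-4, 9+22-4, 17+20-4, …, 26+4-4, 45+0) = 45
r[8] = max(4+45-4, 9+30-4, 17+22-4, …, 45+4-4, 36+0) = 45
One optimal plan: pieces 7 + 1 (1 cut) → $49 − $4 = $45.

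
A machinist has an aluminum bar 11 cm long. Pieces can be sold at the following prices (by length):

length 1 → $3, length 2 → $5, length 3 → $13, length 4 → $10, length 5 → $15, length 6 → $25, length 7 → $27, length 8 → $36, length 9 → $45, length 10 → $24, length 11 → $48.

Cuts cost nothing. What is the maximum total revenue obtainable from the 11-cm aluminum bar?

Consider every possible first cut. r[k] is the best of p[i]+r[k−i] over all sellable i≤k.
r[1] = 3
r[2] = max(3+3, 5+0) = 6
r[3] = max(3+6, 5+3, 13+0) = 13
r[4] = max(3+13, 5+6, 13+3, 10+0) = 16
r[5] = max(3+16, 5+13, 13+6, 10+3, 15+0) = 19
r[6] = max(3+19, 5+16, 13+13, 10+6, 15+3, 25+0) = 26
r[7] = max(3+26, 5+19, 13+16, …, 25+3, 27+0) = 29
r[8] = max(3+29, 5+26, 13+19, …, 27+3, 36+0) = 36
r[9] = max(3+36, 5+29, 13+26, …, 36+3, 45+0) = 45
r[10] = max(3+45, 5+36, 13+29, …, 45+3, 24+0) = 48
r[11] = max(3+48, 5+45, 13+36, …, 24+3, 48+0) = 51
One optimal cutting: 9 + 1 + 1 → $45 + $3 + $3 = $51.

51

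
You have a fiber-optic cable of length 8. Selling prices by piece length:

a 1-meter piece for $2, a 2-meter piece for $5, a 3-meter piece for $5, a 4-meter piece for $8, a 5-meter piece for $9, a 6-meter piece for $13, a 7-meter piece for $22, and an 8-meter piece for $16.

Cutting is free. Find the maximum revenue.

Consider every possible first cut. v[k] is the best of p[i]+v[k−i] over all sellable i≤k.
v[1] = 2
v[2] = max(2+2, 5+0) = 5
v[3] = max(2+5, 5+2, 5+0) = 7
v[4] = max(2+7, 5+5, 5+2, 8+0) = 10
v[5] = max(2+10, 5+7, 5+5, 8+2, 9+0) = 12
v[6] = max(2+12, 5+10, 5+7, 8+5, 9+2, 13+0) = 15
v[7] = max(2+15, 5+12, 5+10, …, 13+2, 22+0) = 22
v[8] = max(2+22, 5+15, 5+12, …, 22+2, 16+0) = 24
One optimal cutting: 7 + 1 → $22 + $2 = $24.

24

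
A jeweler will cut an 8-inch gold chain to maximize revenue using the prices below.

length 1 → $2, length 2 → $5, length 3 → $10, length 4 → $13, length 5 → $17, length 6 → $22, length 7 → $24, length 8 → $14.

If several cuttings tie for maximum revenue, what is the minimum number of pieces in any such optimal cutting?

2

Build r[k] bottom-up: r[k] = max over allowed piece i of (p[i] + r[k−i]).
r[1] = 2
r[2] = 5
r[3] = 10
r[4] = 13
r[5] = 17
r[6] = 22
r[7] = 24  (first piece 1, then r[6]=22)
r[8] = 27  (first piece 2, then r[6]=22)
Maximum revenue is $27.
Now minimize piece count subject to staying optimal: for each k, pieces[k] = 1 + min over i with p[i]+r[k−i]=r[k] of pieces[k−i].
pieces[5] = 1
pieces[6] = 1
pieces[7] = 1
pieces[8] = 2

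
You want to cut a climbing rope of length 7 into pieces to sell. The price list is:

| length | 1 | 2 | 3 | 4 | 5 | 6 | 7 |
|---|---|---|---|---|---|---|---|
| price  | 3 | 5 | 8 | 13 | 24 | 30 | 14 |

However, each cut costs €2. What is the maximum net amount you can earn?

Consider every possible first cut. net[k] is the best of p[i]+net[k−i] over all sellable i≤k, charging 2 whenever i<k.
net[1] = 3
net[2] = max(3+3-2, 5+0) = 5
net[3] = max(3+5-2, 5+3-2, 8+0) = 8
net[4] = max(3+8-2, 5+5-2, 8+3-2, 13+0) = 13
net[5] = max(3+13-2, 5+8-2, 8+5-2, 13+3-2, 24+0) = 24
net[6] = max(3+24-2, 5+13-2, 8+8-2, 13+5-2, 24+3-2, 30+0) = 30
net[7] = max(3+30-2, 5+24-2, 8+13-2, …, 30+3-2, 14+0) = 31
One optimal plan: pieces 6 + 1 (1 cut) → €33 − €2 = €31.

31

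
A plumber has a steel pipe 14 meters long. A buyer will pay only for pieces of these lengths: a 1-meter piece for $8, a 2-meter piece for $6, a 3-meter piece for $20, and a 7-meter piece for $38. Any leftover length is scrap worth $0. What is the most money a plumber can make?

Build best[k] bottom-up: best[k] = max over allowed piece i of (p[i] + best[k−i]).
best[1] = 8
best[2] = max(8+8, 6+0) = 16
best[3] = max(8+16, 6+8, 20+0) = 24
best[4] = max(8+24, 6+16, 20+8) = 32
best[5] = max(8+32, 6+24, 20+16) = 40
best[6] = max(8+40, 6+32, 20+24) = 48
best[7] = max(8+48, 6+40, 20+32, 38+0) = 56
best[8] = max(8+56, 6+48, 20+40, 38+8) = 64
best[9] = max(8+64, 6+56, 20+48, 38+16) = 72
best[10] = max(8+72, 6+64, 20+56, 38+24) = 80
best[11] = max(8+80, 6+72, 20+64, 38+32) = 88
best[12] = max(8+88, 6+80, 20+72, 38+40) = 96
best[13] = max(8+96, 6+88, 20+80, 38+48) = 104
best[14] = max(8+104, 6+96, 20+88, 38+56) = 112
One optimal cutting: 1 + 1 + 1 + 1 + 1 + 1 + 1 + 1 + 1 + 1 + 1 + 1 + 1 + 1 → $112.

112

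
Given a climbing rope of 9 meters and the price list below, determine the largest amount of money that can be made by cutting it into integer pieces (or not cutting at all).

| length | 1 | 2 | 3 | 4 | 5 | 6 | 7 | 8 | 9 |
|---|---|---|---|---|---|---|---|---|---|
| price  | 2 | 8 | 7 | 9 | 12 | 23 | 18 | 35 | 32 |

37

Let r[k] be the best obtainable value from length k. For each k, try every first piece i and keep the best of price[i] + r[k−i].
r[1] = 2
r[2] = max(2+2, 8+0) = 8
r[3] = max(2+8, 8+2, 7+0) = 10
r[4] = max(2+10, 8+8, 7+2, 9+0) = 16
r[5] = max(2+16, 8+10, 7+8, 9+2, 12+0) = 18
r[6] = max(2+18, 8+16, 7+10, 9+8, 12+2, 23+0) = 24
r[7] = max(2+24, 8+18, 7+16, …, 23+2, 18+0) = 26
r[8] = max(2+26, 8+24, 7+18, …, 18+2, 35+0) = 35
r[9] = max(2+35, 8+26, 7+24, …, 35+2, 32+0) = 37
One optimal cutting: 8 + 1 → €35 + €2 = €37.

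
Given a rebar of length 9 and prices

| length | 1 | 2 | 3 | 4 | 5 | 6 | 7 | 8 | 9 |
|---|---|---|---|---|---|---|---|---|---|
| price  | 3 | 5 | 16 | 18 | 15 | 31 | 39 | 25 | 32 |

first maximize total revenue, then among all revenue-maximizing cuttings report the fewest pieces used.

3

Consider every possible first cut. r[k] is the best of p[i]+r[k−i] over all sellable i≤k.
r[1] = 3
r[2] = max(3+3, 5+0) = 6
r[3] = max(3+6, 5+3, 16+0) = 16
r[4] = max(3+16, 5+6, 16+3, 18+0) = 19
r[5] = max(3+19, 5+16, 16+6, 18+3, 15+0) = 22
r[6] = max(3+22, 5+19, 16+16, 18+6, 15+3, 31+0) = 32
r[7] = max(3+32, 5+22, 16+19, …, 31+3, 39+0) = 39
r[8] = max(3+39, 5+32, 16+22, …, 39+3, 25+0) = 42
r[9] = max(3+42, 5+39, 16+32, …, 25+3, 32+0) = 48
Maximum revenue is ₹48.
Now minimize piece count subject to staying optimal: for each k, pieces[k] = 1 + min over i with p[i]+r[k−i]=r[k] of pieces[k−i].
pieces[6] = 2
pieces[7] = 1
pieces[8] = 2
pieces[9] = 3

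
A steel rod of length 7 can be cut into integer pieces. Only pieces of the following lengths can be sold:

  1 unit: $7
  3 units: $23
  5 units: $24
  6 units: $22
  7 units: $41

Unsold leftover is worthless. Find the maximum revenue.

Let r[k] be the best obtainable value from length k. For each k, try every first piece i and keep the best of price[i] + r[k−i].
r[1] = 7
r[2] = 14  (first piece 1, then r[1]=7)
r[3] = 23
r[4] = 30  (first piece 1, then r[3]=23)
r[5] = 37  (first piece 1, then r[4]=30)
r[6] = 46  (first piece 3, then r[3]=23)
r[7] = 53  (first piece 1, then r[6]=46)
One optimal cutting: 3 + 3 + 1 → $53.

53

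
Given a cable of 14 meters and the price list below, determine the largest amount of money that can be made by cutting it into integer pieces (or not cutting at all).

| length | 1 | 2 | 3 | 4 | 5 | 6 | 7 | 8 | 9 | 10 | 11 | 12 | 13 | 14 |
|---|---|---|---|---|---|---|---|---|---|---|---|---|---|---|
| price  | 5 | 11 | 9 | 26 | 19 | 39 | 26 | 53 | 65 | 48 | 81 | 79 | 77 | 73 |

97

Let best[k] be the best obtainable value from length k. For each k, try every first piece i and keep the best of price[i] + best[k−i].
best[1] = 5
best[2] = max(5+5, 11+0) = 11
best[3] = max(5+11, 11+5, 9+0) = 16
best[4] = max(5+16, 11+11, 9+5, 26+0) = 26
best[5] = max(5+26, 11+16, 9+11, 26+5, 19+0) = 31
best[6] = max(5+31, 11+26, 9+16, 26+11, 19+5, 39+0) = 39
best[7] = max(5+39, 11+31, 9+26, …, 39+5, 26+0) = 44
best[8] = max(5+44, 11+39, 9+31, …, 26+5, 53+0) = 53
best[9] = max(5+53, 11+44, 9+39, …, 53+5, 65+0) = 65
best[10] = max(5+65, 11+53, 9+44, …, 65+5, 48+0) = 70
best[11] = max(5+70, 11+65, 9+53, …, 48+5, 81+0) = 81
best[12] = max(5+81, 11+70, 9+65, …, 81+5, 79+0) = 86
best[13] = max(5+86, 11+81, 9+70, …, 79+5, 77+0) = 92
best[14] = max(5+92, 11+86, 9+81, …, 77+5, 73+0) = 97
One optimal cutting: 11 + 2 + 1 → 81 + 11 + 5 = 97.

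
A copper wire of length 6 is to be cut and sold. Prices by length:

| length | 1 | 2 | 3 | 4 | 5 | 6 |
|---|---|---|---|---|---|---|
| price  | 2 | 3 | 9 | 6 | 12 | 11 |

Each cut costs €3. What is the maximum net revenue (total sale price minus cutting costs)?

15

Build r[k] bottom-up: r[k] = max over allowed piece i of (p[i] + r[k−i]) − 3 per cut.
r[1] = 2
r[2] = max(2+2-3, 3+0) = 3
r[3] = max(2+3-3, 3+2-3, 9+0) = 9
r[4] = max(2+9-3, 3+3-3, 9+2-3, 6+0) = 8
r[5] = max(2+8-3, 3+9-3, 9+3-3, 6+2-3, 12+0) = 12
r[6] = max(2+12-3, 3+8-3, 9+9-3, 6+3-3, 12+2-3, 11+0) = 15
One optimal plan: pieces 3 + 3 (1 cut) → €18 − €3 = €15.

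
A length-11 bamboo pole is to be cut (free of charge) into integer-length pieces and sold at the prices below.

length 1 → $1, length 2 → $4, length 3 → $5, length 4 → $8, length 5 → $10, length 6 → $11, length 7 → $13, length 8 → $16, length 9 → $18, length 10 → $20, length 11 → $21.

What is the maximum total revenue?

22

Build R[k] bottom-up: R[k] = max over allowed piece i of (p[i] + R[k−i]).
R[1] = 1
R[2] = max(1+1, 4+0) = 4
R[3] = max(1+4, 4+1, 5+0) = 5
R[4] = max(1+5, 4+4, 5+1, 8+0) = 8
R[5] = max(1+8, 4+5, 5+4, 8+1, 10+0) = 10
R[6] = max(1+10, 4+8, 5+5, 8+4, 10+1, 11+0) = 12
R[7] = max(1+12, 4+10, 5+8, …, 11+1, 13+0) = 14
R[8] = max(1+14, 4+12, 5+10, …, 13+1, 16+0) = 16
R[9] = max(1+16, 4+14, 5+12, …, 16+1, 18+0) = 18
R[10] = max(1+18, 4+16, 5+14, …, 18+1, 20+0) = 20
R[11] = max(1+20, 4+18, 5+16, …, 20+1, 21+0) = 22
One optimal cutting: 5 + 2 + 2 + 2 → $10 + $4 + $4 + $4 = $22.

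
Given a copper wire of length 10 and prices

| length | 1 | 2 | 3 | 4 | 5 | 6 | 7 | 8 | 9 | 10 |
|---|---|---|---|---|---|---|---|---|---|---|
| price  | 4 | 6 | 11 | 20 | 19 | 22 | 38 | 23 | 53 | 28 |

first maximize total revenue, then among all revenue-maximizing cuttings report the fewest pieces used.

2

Consider every possible first cut. r[k] is the best of p[i]+r[k−i] over all sellable i≤k.
r[1] = 4
r[2] = 8  (first piece 1, then r[1]=4)
r[3] = 12  (first piece 1, then r[2]=8)
r[4] = 20
r[5] = 24  (first piece 1, then r[4]=20)
r[6] = 28  (first piece 1, then r[5]=24)
r[7] = 38
r[8] = 42  (first piece 1, then r[7]=38)
r[9] = 53
r[10] = 57  (first piece 1, then r[9]=53)
Maximum revenue is €57.
Now minimize piece count subject to staying optimal: for each k, pieces[k] = 1 + min over i with p[i]+r[k−i]=r[k] of pieces[k−i].
pieces[7] = 1
pieces[8] = 2
pieces[9] = 1
pieces[10] = 2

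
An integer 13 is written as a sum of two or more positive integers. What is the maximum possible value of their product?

Define P[k] = max over 1≤i<k of i · max(k−i, P[k−i]); the inner max lets the remainder stay uncut if that's better.
P[2] = 1·max(1,0) = 1·1 = 1
P[3] = 1·max(2,1) = 1·2 = 2
P[4] = 2·max(2,1) = 2·2 = 4
P[5] = 2·max(3,2) = 2·3 = 6
P[6] = 3·max(3,2) = 3·3 = 9
P[7] = 2·max(5,6) = 2·6 = 12
P[8] = 2·max(6,9) = 2·9 = 18
P[9] = 3·max(6,9) = 3·9 = 27
P[10] = 2·max(8,18) = 2·18 = 36
P[11] = 2·max(9,27) = 2·27 = 54
P[12] = 3·max(9,27) = 3·27 = 81
P[13] = 2·max(11,54) = 2·54 = 108
One optimal split: 3 + 3 + 3 + 2 + 2; product 3·3·3·2·2 = 108.

108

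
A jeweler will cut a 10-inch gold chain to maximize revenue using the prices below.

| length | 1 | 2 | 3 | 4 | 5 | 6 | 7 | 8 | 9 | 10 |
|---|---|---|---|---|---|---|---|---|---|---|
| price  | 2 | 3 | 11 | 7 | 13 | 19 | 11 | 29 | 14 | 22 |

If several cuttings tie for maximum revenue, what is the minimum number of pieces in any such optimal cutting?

Consider every possible first cut. r[k] is the best of p[i]+r[k−i] over all sellable i≤k.
r[1] = 2
r[2] = max(2+2, 3+0) = 4
r[3] = max(2+4, 3+2, 11+0) = 11
r[4] = max(2+11, 3+4, 11+2, 7+0) = 13
r[5] = max(2+13, 3+11, 11+4, 7+2, 13+0) = 15
r[6] = max(2+15, 3+13, 11+11, 7+4, 13+2, 19+0) = 22
r[7] = max(2+22, 3+15, 11+13, …, 19+2, 11+0) = 24
r[8] = max(2+24, 3+22, 11+15, …, 11+2, 29+0) = 29
r[9] = max(2+29, 3+24, 11+22, …, 29+2, 14+0) = 33
r[10] = max(2+33, 3+29, 11+24, …, 14+2, 22+0) = 35
Maximum revenue is $35.
Now minimize piece count subject to staying optimal: for each k, pieces[k] = 1 + min over i with p[i]+r[k−i]=r[k] of pieces[k−i].
pieces[7] = 3
pieces[8] = 1
pieces[9] = 3
pieces[10] = 4

4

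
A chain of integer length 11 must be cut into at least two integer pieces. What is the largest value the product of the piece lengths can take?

Define prod[k] = max over 1≤i<k of i · max(k−i, prod[k−i]); the inner max lets the remainder stay uncut if that's better.
Small cases: prod[2]=1, prod[3]=2, prod[4]=4.
prod[5] = max(1*4, 2*3, 3*2, 4*1) = 6
prod[6] = max(1*6, 2*4, 3*3, 4*2, 5*1) = 9
prod[7] = max(1*9, 2*6, 3*4, 4*3, 5*2, 6*1) = 12
prod[8] = max(1*12, 2*9, 3*6, …, 6*2, 7*1) = 18
prod[9] = max(1*18, 2*12, 3*9, …, 7*2, 8*1) = 27
prod[10] = max(1*27, 2*18, 3*12, …, 8*2, 9*1) = 36
prod[11] = max(1*36, 2*27, 3*18, …, 9*2, 10*1) = 54
One optimal split: 3 + 3 + 3 + 2; product 3*3*3*2 = 54.

54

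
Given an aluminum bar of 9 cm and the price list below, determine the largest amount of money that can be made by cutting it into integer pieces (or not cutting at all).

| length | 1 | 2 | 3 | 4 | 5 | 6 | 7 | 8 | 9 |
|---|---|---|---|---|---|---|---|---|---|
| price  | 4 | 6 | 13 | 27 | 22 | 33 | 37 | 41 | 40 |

Consider every possible first cut. R[k] is the best of p[i]+R[k−i] over all sellable i≤k.
R[1] = 4
R[2] = max(4+4, 6+0) = 8
R[3] = max(4+8, 6+4, 13+0) = 13
R[4] = max(4+13, 6+8, 13+4, 27+0) = 27
R[5] = max(4+27, 6+13, 13+8, 27+4, 22+0) = 31
R[6] = max(4+31, 6+27, 13+13, 27+8, 22+4, 33+0) = 35
R[7] = max(4+35, 6+31, 13+27, …, 33+4, 37+0) = 40
R[8] = max(4+40, 6+35, 13+31, …, 37+4, 41+0) = 54
R[9] = max(4+54, 6+40, 13+35, …, 41+4, 40+0) = 58
One optimal cutting: 4 + 4 + 1 → $27 + $27 + $4 = $58.

58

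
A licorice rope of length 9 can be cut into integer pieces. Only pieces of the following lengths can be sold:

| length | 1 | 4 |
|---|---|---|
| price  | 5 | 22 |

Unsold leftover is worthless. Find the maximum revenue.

49

Let best[k] be the best obtainable value from length k. For each k, try every first piece i and keep the best of price[i] + best[k−i].
best[1] = 5
best[2] = 10  (first piece 1, then best[1]=5)
best[3] = 15  (first piece 1, then best[2]=10)
best[4] = max(5+15, 22+0) = 22
best[5] = max(5+22, 22+5) = 27
best[6] = max(5+27, 22+10) = 32
best[7] = max(5+32, 22+15) = 37
best[8] = max(5+37, 22+22) = 44
best[9] = max(5+44, 22+27) = 49
One optimal cutting: 4 + 4 + 1 → ¢49.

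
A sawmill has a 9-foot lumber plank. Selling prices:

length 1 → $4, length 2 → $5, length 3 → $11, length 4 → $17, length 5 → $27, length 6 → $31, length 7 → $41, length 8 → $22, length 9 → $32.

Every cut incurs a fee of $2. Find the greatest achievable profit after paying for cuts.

Build v[k] bottom-up: v[k] = max over allowed piece i of (p[i] + v[k−i]) − 2 per cut.
v[1] = 4
v[2] = 6  (first piece 1, then v[1]=4)
v[3] = 11
v[4] = 17
v[5] = 27
v[6] = 31
v[7] = 41
v[8] = 43  (first piece 1, then v[7]=41)
v[9] = 45  (first piece 1, then v[8]=43)
One optimal plan: pieces 7 + 1 + 1 (2 cuts) → $49 − $4 = $45.

45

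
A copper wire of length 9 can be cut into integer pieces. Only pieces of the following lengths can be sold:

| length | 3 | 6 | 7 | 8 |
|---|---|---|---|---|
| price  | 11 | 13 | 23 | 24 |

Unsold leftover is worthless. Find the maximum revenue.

33

Consider every possible first cut. f[k] is the best of p[i]+f[k−i] over all sellable i≤k.
f[1] = 0
f[2] = 0
f[3] = 11
f[4] = 11
f[5] = 11
f[6] = 22  (first piece 3, then f[3]=11)
f[7] = 23
f[8] = 24
f[9] = 33  (first piece 3, then f[6]=22)
One optimal cutting: 3 + 3 + 3 → €33.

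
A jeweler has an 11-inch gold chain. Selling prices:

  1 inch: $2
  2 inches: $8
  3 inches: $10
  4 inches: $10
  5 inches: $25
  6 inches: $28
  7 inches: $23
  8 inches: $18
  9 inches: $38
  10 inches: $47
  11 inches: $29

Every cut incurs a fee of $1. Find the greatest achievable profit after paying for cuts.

52

Consider every possible first cut. v[k] is the best of p[i]+v[k−i] over all sellable i≤k, charging 1 whenever i<k.
v[1] = 2
v[2] = max(2+2-1, 8+0) = 8
v[3] = max(2+8-1, 8+2-1, 10+0) = 10
v[4] = max(2+10-1, 8+8-1, 10+2-1, 10+0) = 15
v[5] = max(2+15-1, 8+10-1, 10+8-1, 10+2-1, 25+0) = 25
v[6] = max(2+25-1, 8+15-1, 10+10-1, 10+8-1, 25+2-1, 28+0) = 28
v[7] = max(2+28-1, 8+25-1, 10+15-1, …, 28+2-1, 23+0) = 32
v[8] = max(2+32-1, 8+28-1, 10+25-1, …, 23+2-1, 18+0) = 35
v[9] = max(2+35-1, 8+32-1, 10+28-1, …, 18+2-1, 38+0) = 39
v[10] = max(2+39-1, 8+35-1, 10+32-1, …, 38+2-1, 47+0) = 49
v[11] = max(2+49-1, 8+39-1, 10+35-1, …, 47+2-1, 29+0) = 52
One optimal plan: pieces 6 + 5 (1 cut) → $53 − $1 = $52.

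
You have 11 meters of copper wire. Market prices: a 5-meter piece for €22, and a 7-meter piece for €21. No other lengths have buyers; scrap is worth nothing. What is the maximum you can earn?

Let r[k] be the best obtainable value from length k. For each k, try every first piece i and keep the best of price[i] + r[k−i].
r[1] = 0
r[2] = 0
r[3] = 0
r[4] = 0
r[5] = 22
r[6] = 22
r[7] = max(22+0, 21+0) = 22
r[8] = max(22+0, 21+0) = 22
r[9] = max(22+0, 21+0) = 22
r[10] = max(22+22, 21+0) = 44
r[11] = max(22+22, 21+0) = 44
One optimal cutting: pieces 5 + 5 with 1 meter of scrap → €44.

44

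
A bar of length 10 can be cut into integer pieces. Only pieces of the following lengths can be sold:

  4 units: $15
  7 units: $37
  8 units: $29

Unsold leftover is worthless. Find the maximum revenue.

Build f[k] bottom-up: f[k] = max over allowed piece i of (p[i] + f[k−i]).
f[1] = 0
f[2] = 0
f[3] = 0
f[4] = 15
f[5] = 15
f[6] = 15
f[7] = max(15+0, 37+0) = 37
f[8] = max(15+15, 37+0, 29+0) = 37
f[9] = max(15+15, 37+0, 29+0) = 37
f[10] = max(15+15, 37+0, 29+0) = 37
One optimal cutting: pieces 7 with 3 units of scrap → $37.

37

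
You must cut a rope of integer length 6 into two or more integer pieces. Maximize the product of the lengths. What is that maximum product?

9

Fill f[k] for k=2..6: at each k try every first piece i and multiply by the better of (k−i) uncut or f[k−i].
f[2] = 1·max(1,0) = 1·1 = 1
f[3] = 1·max(2,1) = 1·2 = 2
f[4] = 2·max(2,1) = 2·2 = 4
f[5] = 2·max(3,2) = 2·3 = 6
f[6] = 3·max(3,2) = 3·3 = 9
One optimal split: 3 + 3; product 3·3 = 9.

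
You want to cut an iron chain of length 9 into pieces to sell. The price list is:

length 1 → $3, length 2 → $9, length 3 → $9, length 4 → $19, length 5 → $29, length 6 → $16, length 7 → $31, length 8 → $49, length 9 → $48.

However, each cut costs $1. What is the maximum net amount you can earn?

51

Let net[k] be the best obtainable value from length k. For each k, try every first piece i and keep the best of price[i] + net[k−i] minus the 1 cut fee when i<k.
net[1] = 3
net[2] = max(3+3-1, 9+0) = 9
net[3] = max(3+9-1, 9+3-1, 9+0) = 11
net[4] = max(3+11-1, 9+9-1, 9+3-1, 19+0) = 19
net[5] = max(3+19-1, 9+11-1, 9+9-1, 19+3-1, 29+0) = 29
net[6] = max(3+29-1, 9+19-1, 9+11-1, 19+9-1, 29+3-1, 16+0) = 31
net[7] = max(3+31-1, 9+29-1, 9+19-1, …, 16+3-1, 31+0) = 37
net[8] = max(3+37-1, 9+31-1, 9+29-1, …, 31+3-1, 49+0) = 49
net[9] = max(3+49-1, 9+37-1, 9+31-1, …, 49+3-1, 48+0) = 51
One optimal plan: pieces 8 + 1 (1 cut) → $52 − $1 = $51.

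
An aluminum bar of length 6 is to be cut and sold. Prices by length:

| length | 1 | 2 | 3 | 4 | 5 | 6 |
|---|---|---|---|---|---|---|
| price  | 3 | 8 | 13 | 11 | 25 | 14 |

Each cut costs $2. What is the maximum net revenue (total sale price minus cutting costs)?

26

Let r[k] be the best obtainable value from length k. For each k, try every first piece i and keep the best of price[i] + r[k−i] minus the 2 cut fee when i<k.
r[1] = 3
r[2] = max(3+3-2, 8+0) = 8
r[3] = max(3+8-2, 8+3-2, 13+0) = 13
r[4] = max(3+13-2, 8+8-2, 13+3-2, 11+0) = 14
r[5] = max(3+14-2, 8+13-2, 13+8-2, 11+3-2, 25+0) = 25
r[6] = max(3+25-2, 8+14-2, 13+13-2, 11+8-2, 25+3-2, 14+0) = 26
One optimal plan: pieces 5 + 1 (1 cut) → $28 − $2 = $26.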